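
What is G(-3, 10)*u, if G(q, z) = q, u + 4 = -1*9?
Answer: 39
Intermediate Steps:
u = -13 (u = -4 - 1*9 = -4 - 9 = -13)
G(-3, 10)*u = -3*(-13) = 39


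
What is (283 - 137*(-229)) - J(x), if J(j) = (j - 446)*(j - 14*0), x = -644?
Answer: -670304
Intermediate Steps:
J(j) = j*(-446 + j) (J(j) = (-446 + j)*(j + 0) = (-446 + j)*j = j*(-446 + j))
(283 - 137*(-229)) - J(x) = (283 - 137*(-229)) - (-644)*(-446 - 644) = (283 + 31373) - (-644)*(-1090) = 31656 - 1*701960 = 31656 - 701960 = -670304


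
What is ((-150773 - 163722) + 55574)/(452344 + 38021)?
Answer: -28769/54485 ≈ -0.52802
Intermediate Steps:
((-150773 - 163722) + 55574)/(452344 + 38021) = (-314495 + 55574)/490365 = -258921*1/490365 = -28769/54485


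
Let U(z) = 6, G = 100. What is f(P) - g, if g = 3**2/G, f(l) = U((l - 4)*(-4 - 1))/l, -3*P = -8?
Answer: 54/25 ≈ 2.1600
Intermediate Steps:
P = 8/3 (P = -1/3*(-8) = 8/3 ≈ 2.6667)
f(l) = 6/l
g = 9/100 (g = 3**2/100 = 9*(1/100) = 9/100 ≈ 0.090000)
f(P) - g = 6/(8/3) - 1*9/100 = 6*(3/8) - 9/100 = 9/4 - 9/100 = 54/25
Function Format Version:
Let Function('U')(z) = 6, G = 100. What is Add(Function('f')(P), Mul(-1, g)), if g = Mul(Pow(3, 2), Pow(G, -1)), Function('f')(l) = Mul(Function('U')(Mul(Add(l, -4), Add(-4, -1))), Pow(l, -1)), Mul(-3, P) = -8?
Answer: Rational(54, 25) ≈ 2.1600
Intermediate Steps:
P = Rational(8, 3) (P = Mul(Rational(-1, 3), -8) = Rational(8, 3) ≈ 2.6667)
Function('f')(l) = Mul(6, Pow(l, -1))
g = Rational(9, 100) (g = Mul(Pow(3, 2), Pow(100, -1)) = Mul(9, Rational(1, 100)) = Rational(9, 100) ≈ 0.090000)
Add(Function('f')(P), Mul(-1, g)) = Add(Mul(6, Pow(Rational(8, 3), -1)), Mul(-1, Rational(9, 100))) = Add(Mul(6, Rational(3, 8)), Rational(-9, 100)) = Add(Rational(9, 4), Rational(-9, 100)) = Rational(54, 25)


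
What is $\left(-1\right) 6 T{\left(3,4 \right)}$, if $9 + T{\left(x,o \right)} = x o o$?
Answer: $-234$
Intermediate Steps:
$T{\left(x,o \right)} = -9 + x o^{2}$ ($T{\left(x,o \right)} = -9 + x o o = -9 + o x o = -9 + x o^{2}$)
$\left(-1\right) 6 T{\left(3,4 \right)} = \left(-1\right) 6 \left(-9 + 3 \cdot 4^{2}\right) = - 6 \left(-9 + 3 \cdot 16\right) = - 6 \left(-9 + 48\right) = \left(-6\right) 39 = -234$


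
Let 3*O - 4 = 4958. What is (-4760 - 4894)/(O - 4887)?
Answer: 9654/3233 ≈ 2.9861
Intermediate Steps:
O = 1654 (O = 4/3 + (1/3)*4958 = 4/3 + 4958/3 = 1654)
(-4760 - 4894)/(O - 4887) = (-4760 - 4894)/(1654 - 4887) = -9654/(-3233) = -9654*(-1/3233) = 9654/3233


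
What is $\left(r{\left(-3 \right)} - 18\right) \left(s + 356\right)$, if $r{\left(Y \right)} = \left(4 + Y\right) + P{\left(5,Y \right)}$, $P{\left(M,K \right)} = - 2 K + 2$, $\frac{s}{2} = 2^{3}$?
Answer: $-3348$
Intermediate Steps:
$s = 16$ ($s = 2 \cdot 2^{3} = 2 \cdot 8 = 16$)
$P{\left(M,K \right)} = 2 - 2 K$
$r{\left(Y \right)} = 6 - Y$ ($r{\left(Y \right)} = \left(4 + Y\right) - \left(-2 + 2 Y\right) = 6 - Y$)
$\left(r{\left(-3 \right)} - 18\right) \left(s + 356\right) = \left(\left(6 - -3\right) - 18\right) \left(16 + 356\right) = \left(\left(6 + 3\right) - 18\right) 372 = \left(9 - 18\right) 372 = \left(-9\right) 372 = -3348$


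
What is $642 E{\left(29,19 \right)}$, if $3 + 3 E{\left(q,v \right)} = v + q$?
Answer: $9630$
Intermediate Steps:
$E{\left(q,v \right)} = -1 + \frac{q}{3} + \frac{v}{3}$ ($E{\left(q,v \right)} = -1 + \frac{v + q}{3} = -1 + \frac{q + v}{3} = -1 + \left(\frac{q}{3} + \frac{v}{3}\right) = -1 + \frac{q}{3} + \frac{v}{3}$)
$642 E{\left(29,19 \right)} = 642 \left(-1 + \frac{1}{3} \cdot 29 + \frac{1}{3} \cdot 19\right) = 642 \left(-1 + \frac{29}{3} + \frac{19}{3}\right) = 642 \cdot 15 = 9630$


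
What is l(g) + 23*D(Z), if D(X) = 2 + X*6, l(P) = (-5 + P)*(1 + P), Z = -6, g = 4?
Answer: -787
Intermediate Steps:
l(P) = (1 + P)*(-5 + P)
D(X) = 2 + 6*X
l(g) + 23*D(Z) = (-5 + 4² - 4*4) + 23*(2 + 6*(-6)) = (-5 + 16 - 16) + 23*(2 - 36) = -5 + 23*(-34) = -5 - 782 = -787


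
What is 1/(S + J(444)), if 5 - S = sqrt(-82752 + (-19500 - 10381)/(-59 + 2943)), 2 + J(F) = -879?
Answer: -2526384/2451799033 + 2*I*sqrt(172093073929)/2451799033 ≈ -0.0010304 + 0.0003384*I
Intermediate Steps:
J(F) = -881 (J(F) = -2 - 879 = -881)
S = 5 - I*sqrt(172093073929)/1442 (S = 5 - sqrt(-82752 + (-19500 - 10381)/(-59 + 2943)) = 5 - sqrt(-82752 - 29881/2884) = 5 - sqrt(-238686649/2884) = 5 - I*sqrt(172093073929)/1442 ≈ 5.0 - 287.68*I)
1/(S + J(444)) = 1/((5 - I*sqrt(172093073929)/1442) - 881) = 1/(-876 - I*sqrt(172093073929)/1442)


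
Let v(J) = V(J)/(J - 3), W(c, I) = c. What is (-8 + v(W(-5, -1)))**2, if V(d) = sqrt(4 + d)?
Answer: (64 + I)**2/64 ≈ 63.984 + 2.0*I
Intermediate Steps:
v(J) = sqrt(4 + J)/(-3 + J) (v(J) = sqrt(4 + J)/(J - 3) = sqrt(4 + J)/(-3 + J))
(-8 + v(W(-5, -1)))**2 = (-8 + sqrt(4 - 5)/(-3 - 5))**2 = (-8 + sqrt(-1)/(-8))**2 = (-8 - I/8)**2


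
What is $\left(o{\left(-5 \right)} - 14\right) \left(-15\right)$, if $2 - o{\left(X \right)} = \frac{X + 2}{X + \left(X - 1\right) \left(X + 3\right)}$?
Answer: $\frac{1215}{7} \approx 173.57$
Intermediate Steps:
$o{\left(X \right)} = 2 - \frac{2 + X}{X + \left(-1 + X\right) \left(3 + X\right)}$ ($o{\left(X \right)} = 2 - \frac{X + 2}{X + \left(X - 1\right) \left(X + 3\right)} = 2 - \frac{2 + X}{X + \left(-1 + X\right) \left(3 + X\right)}$)
$\left(o{\left(-5 \right)} - 14\right) \left(-15\right) = \left(\frac{-8 + 2 \left(-5\right)^{2} + 5 \left(-5\right)}{-3 + \left(-5\right)^{2} + 3 \left(-5\right)} - 14\right) \left(-15\right) = \left(\frac{-8 + 2 \cdot 25 - 25}{-3 + 25 - 15} - 14\right) \left(-15\right) = \left(\frac{-8 + 50 - 25}{7} - 14\right) \left(-15\right) = \left(\frac{1}{7} \cdot 17 - 14\right) \left(-15\right) = \left(\frac{17}{7} - 14\right) \left(-15\right) = \left(- \frac{81}{7}\right) \left(-15\right) = \frac{1215}{7}$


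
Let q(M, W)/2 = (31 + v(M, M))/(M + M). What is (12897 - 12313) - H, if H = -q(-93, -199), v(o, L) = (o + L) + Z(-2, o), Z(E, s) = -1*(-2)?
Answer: 18155/31 ≈ 585.65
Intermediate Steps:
Z(E, s) = 2
v(o, L) = 2 + L + o (v(o, L) = (o + L) + 2 = (L + o) + 2 = 2 + L + o)
q(M, W) = (33 + 2*M)/M (q(M, W) = 2*((31 + (2 + M + M))/(M + M)) = 2*((31 + (2 + 2*M))/((2*M))) = 2*((33 + 2*M)*(1/(2*M))) = 2*((33 + 2*M)/(2*M)) = (33 + 2*M)/M)
H = -51/31 (H = -(2 + 33/(-93)) = -(2 + 33*(-1/93)) = -(2 - 11/31) = -1*51/31 = -51/31 ≈ -1.6452)
(12897 - 12313) - H = (12897 - 12313) - 1*(-51/31) = 584 + 51/31 = 18155/31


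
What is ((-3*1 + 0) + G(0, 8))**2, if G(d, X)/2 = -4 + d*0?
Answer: 121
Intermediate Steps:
G(d, X) = -8 (G(d, X) = 2*(-4 + d*0) = 2*(-4 + 0) = 2*(-4) = -8)
((-3*1 + 0) + G(0, 8))**2 = ((-3*1 + 0) - 8)**2 = ((-3 + 0) - 8)**2 = (-3 - 8)**2 = (-11)**2 = 121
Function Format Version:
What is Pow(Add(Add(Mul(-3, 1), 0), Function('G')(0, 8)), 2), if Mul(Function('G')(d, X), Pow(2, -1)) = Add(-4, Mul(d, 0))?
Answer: 121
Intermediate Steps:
Function('G')(d, X) = -8 (Function('G')(d, X) = Mul(2, Add(-4, Mul(d, 0))) = Mul(2, Add(-4, 0)) = Mul(2, -4) = -8)
Pow(Add(Add(Mul(-3, 1), 0), Function('G')(0, 8)), 2) = Pow(Add(Add(Mul(-3, 1), 0), -8), 2) = Pow(Add(Add(-3, 0), -8), 2) = Pow(Add(-3, -8), 2) = Pow(-11, 2) = 121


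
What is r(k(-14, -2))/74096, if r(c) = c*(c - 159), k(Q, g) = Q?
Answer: 1211/37048 ≈ 0.032687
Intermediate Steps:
r(c) = c*(-159 + c)
r(k(-14, -2))/74096 = -14*(-159 - 14)/74096 = -14*(-173)*(1/74096) = 2422*(1/74096) = 1211/37048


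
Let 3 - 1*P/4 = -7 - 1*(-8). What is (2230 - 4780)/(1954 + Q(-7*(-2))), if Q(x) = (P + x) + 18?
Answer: -1275/997 ≈ -1.2788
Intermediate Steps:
P = 8 (P = 12 - 4*(-7 - 1*(-8)) = 12 - 4*(-7 + 8) = 12 - 4*1 = 12 - 4 = 8)
Q(x) = 26 + x (Q(x) = (8 + x) + 18 = 26 + x)
(2230 - 4780)/(1954 + Q(-7*(-2))) = (2230 - 4780)/(1954 + (26 - 7*(-2))) = -2550/(1954 + (26 + 14)) = -2550/(1954 + 40) = -2550/1994 = -2550*1/1994 = -1275/997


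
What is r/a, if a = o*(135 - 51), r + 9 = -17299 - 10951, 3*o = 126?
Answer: -4037/504 ≈ -8.0099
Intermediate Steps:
o = 42 (o = (⅓)*126 = 42)
r = -28259 (r = -9 + (-17299 - 10951) = -9 - 28250 = -28259)
a = 3528 (a = 42*(135 - 51) = 42*84 = 3528)
r/a = -28259/3528 = -28259*1/3528 = -4037/504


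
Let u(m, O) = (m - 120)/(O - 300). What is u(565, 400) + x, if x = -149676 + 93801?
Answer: -1117411/20 ≈ -55871.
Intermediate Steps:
u(m, O) = (-120 + m)/(-300 + O)
x = -55875
u(565, 400) + x = (-120 + 565)/(-300 + 400) - 55875 = 445/100 - 55875 = (1/100)*445 - 55875 = 89/20 - 55875 = -1117411/20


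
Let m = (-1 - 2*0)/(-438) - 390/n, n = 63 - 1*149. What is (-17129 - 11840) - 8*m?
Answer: -273142885/9417 ≈ -29005.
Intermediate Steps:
n = -86 (n = 63 - 149 = -86)
m = 85453/18834 (m = (-1 - 2*0)/(-438) - 390/(-86) = (-1 + 0)*(-1/438) - 390*(-1/86) = -1*(-1/438) + 195/43 = 1/438 + 195/43 = 85453/18834 ≈ 4.5372)
(-17129 - 11840) - 8*m = (-17129 - 11840) - 8*85453/18834 = -28969 - 341812/9417 = -273142885/9417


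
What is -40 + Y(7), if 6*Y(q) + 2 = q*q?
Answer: -193/6 ≈ -32.167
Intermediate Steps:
Y(q) = -⅓ + q²/6 (Y(q) = -⅓ + (q*q)/6 = -⅓ + q²/6)
-40 + Y(7) = -40 + (-⅓ + (⅙)*7²) = -40 + (-⅓ + (⅙)*49) = -40 + (-⅓ + 49/6) = -40 + 47/6 = -193/6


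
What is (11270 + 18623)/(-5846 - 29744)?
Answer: -29893/35590 ≈ -0.83993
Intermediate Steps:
(11270 + 18623)/(-5846 - 29744) = 29893/(-35590) = 29893*(-1/35590) = -29893/35590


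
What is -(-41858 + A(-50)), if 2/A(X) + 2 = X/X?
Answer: 41860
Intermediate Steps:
A(X) = -2 (A(X) = 2/(-2 + X/X) = 2/(-2 + 1) = 2/(-1) = 2*(-1) = -2)
-(-41858 + A(-50)) = -(-41858 - 2) = -1*(-41860) = 41860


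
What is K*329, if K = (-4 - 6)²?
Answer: 32900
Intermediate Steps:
K = 100 (K = (-10)² = 100)
K*329 = 100*329 = 32900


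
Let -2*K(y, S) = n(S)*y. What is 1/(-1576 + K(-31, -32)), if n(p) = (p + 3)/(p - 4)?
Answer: -72/112573 ≈ -0.00063958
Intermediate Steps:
n(p) = (3 + p)/(-4 + p)
K(y, S) = -y*(3 + S)/(2*(-4 + S)) (K(y, S) = -(3 + S)/(-4 + S)*y/2 = -y*(3 + S)/(2*(-4 + S)))
1/(-1576 + K(-31, -32)) = 1/(-1576 - 1*(-31)*(3 - 32)/(-8 + 2*(-32))) = 1/(-1576 - 1*(-31)*(-29)/(-8 - 64)) = 1/(-1576 - 1*(-31)*(-29)/(-72)) = 1/(-1576 - 1*(-31)*(-1/72)*(-29)) = 1/(-1576 + 899/72) = 1/(-112573/72) = -72/112573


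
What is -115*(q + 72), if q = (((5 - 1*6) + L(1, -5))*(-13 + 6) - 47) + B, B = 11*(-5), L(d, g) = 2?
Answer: 4255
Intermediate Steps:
B = -55
q = -109 (q = (((5 - 1*6) + 2)*(-13 + 6) - 47) - 55 = (((5 - 6) + 2)*(-7) - 47) - 55 = ((-1 + 2)*(-7) - 47) - 55 = (1*(-7) - 47) - 55 = (-7 - 47) - 55 = -54 - 55 = -109)
-115*(q + 72) = -115*(-109 + 72) = -115*(-37) = 4255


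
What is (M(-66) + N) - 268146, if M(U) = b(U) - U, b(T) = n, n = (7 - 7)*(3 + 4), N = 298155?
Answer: 30075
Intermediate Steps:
n = 0 (n = 0*7 = 0)
b(T) = 0
M(U) = -U (M(U) = 0 - U = -U)
(M(-66) + N) - 268146 = (-1*(-66) + 298155) - 268146 = (66 + 298155) - 268146 = 298221 - 268146 = 30075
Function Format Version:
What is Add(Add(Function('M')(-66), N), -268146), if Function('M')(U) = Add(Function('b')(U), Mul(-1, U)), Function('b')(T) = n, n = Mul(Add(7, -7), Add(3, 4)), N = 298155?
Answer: 30075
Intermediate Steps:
n = 0 (n = Mul(0, 7) = 0)
Function('b')(T) = 0
Function('M')(U) = Mul(-1, U) (Function('M')(U) = Add(0, Mul(-1, U)) = Mul(-1, U))
Add(Add(Function('M')(-66), N), -268146) = Add(Add(Mul(-1, -66), 298155), -268146) = Add(Add(66, 298155), -268146) = Add(298221, -268146) = 30075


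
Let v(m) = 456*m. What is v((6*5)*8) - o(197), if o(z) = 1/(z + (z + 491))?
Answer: 96854399/885 ≈ 1.0944e+5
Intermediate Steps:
o(z) = 1/(491 + 2*z) (o(z) = 1/(z + (491 + z)) = 1/(491 + 2*z))
v((6*5)*8) - o(197) = 456*((6*5)*8) - 1/(491 + 2*197) = 456*(30*8) - 1/(491 + 394) = 456*240 - 1/885 = 109440 - 1*1/885 = 109440 - 1/885 = 96854399/885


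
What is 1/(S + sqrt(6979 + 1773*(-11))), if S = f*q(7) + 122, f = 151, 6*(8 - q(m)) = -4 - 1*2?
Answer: 1481/2205885 - 2*I*sqrt(3131)/2205885 ≈ 0.00067139 - 5.0733e-5*I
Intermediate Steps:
q(m) = 9 (q(m) = 8 - (-4 - 1*2)/6 = 8 - (-4 - 2)/6 = 8 - 1/6*(-6) = 8 + 1 = 9)
S = 1481 (S = 151*9 + 122 = 1359 + 122 = 1481)
1/(S + sqrt(6979 + 1773*(-11))) = 1/(1481 + sqrt(6979 + 1773*(-11))) = 1/(1481 + sqrt(6979 - 19503)) = 1/(1481 + sqrt(-12524)) = 1/(1481 + 2*I*sqrt(3131))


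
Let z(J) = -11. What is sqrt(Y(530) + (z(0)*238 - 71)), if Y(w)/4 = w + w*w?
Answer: 7*sqrt(22919) ≈ 1059.7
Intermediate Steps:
Y(w) = 4*w + 4*w**2 (Y(w) = 4*(w + w*w) = 4*(w + w**2) = 4*w + 4*w**2)
sqrt(Y(530) + (z(0)*238 - 71)) = sqrt(4*530*(1 + 530) + (-11*238 - 71)) = sqrt(4*530*531 + (-2618 - 71)) = sqrt(1125720 - 2689) = sqrt(1123031) = 7*sqrt(22919)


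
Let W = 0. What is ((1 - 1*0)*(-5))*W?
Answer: 0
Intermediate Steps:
((1 - 1*0)*(-5))*W = ((1 - 1*0)*(-5))*0 = ((1 + 0)*(-5))*0 = (1*(-5))*0 = -5*0 = 0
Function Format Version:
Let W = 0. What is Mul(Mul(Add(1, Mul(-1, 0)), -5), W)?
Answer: 0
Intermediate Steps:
Mul(Mul(Add(1, Mul(-1, 0)), -5), W) = Mul(Mul(Add(1, Mul(-1, 0)), -5), 0) = Mul(Mul(Add(1, 0), -5), 0) = Mul(Mul(1, -5), 0) = Mul(-5, 0) = 0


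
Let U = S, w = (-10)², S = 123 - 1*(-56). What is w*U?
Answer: 17900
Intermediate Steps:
S = 179 (S = 123 + 56 = 179)
w = 100
U = 179
w*U = 100*179 = 17900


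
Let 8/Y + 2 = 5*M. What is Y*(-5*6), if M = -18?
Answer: 60/23 ≈ 2.6087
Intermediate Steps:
Y = -2/23 (Y = 8/(-2 + 5*(-18)) = 8/(-2 - 90) = 8/(-92) = 8*(-1/92) = -2/23 ≈ -0.086957)
Y*(-5*6) = -(-10)*6/23 = -2/23*(-30) = 60/23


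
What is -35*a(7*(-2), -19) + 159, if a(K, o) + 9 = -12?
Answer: 894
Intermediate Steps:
a(K, o) = -21 (a(K, o) = -9 - 12 = -21)
-35*a(7*(-2), -19) + 159 = -35*(-21) + 159 = 735 + 159 = 894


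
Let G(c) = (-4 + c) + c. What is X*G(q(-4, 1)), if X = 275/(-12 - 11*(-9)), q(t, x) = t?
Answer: -1100/29 ≈ -37.931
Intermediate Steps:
X = 275/87 (X = 275/(-12 + 99) = 275/87 ≈ 3.1609)
G(c) = -4 + 2*c
X*G(q(-4, 1)) = 275*(-4 + 2*(-4))/87 = 275*(-4 - 8)/87 = (275/87)*(-12) = -1100/29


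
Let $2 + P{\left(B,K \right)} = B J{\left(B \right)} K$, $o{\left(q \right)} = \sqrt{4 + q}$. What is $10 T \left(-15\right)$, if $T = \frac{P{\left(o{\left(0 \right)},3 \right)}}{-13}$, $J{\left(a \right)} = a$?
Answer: $\frac{1500}{13} \approx 115.38$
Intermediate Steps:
$P{\left(B,K \right)} = -2 + K B^{2}$ ($P{\left(B,K \right)} = -2 + B B K = -2 + B^{2} K = -2 + K B^{2}$)
$T = - \frac{10}{13}$ ($T = \frac{-2 + 3 \left(\sqrt{4 + 0}\right)^{2}}{-13} = \left(-2 + 3 \left(\sqrt{4}\right)^{2}\right) \left(- \frac{1}{13}\right) = \left(-2 + 3 \cdot 2^{2}\right) \left(- \frac{1}{13}\right) = \left(-2 + 3 \cdot 4\right) \left(- \frac{1}{13}\right) = \left(-2 + 12\right) \left(- \frac{1}{13}\right) = 10 \left(- \frac{1}{13}\right) = - \frac{10}{13} \approx -0.76923$)
$10 T \left(-15\right) = 10 \left(- \frac{10}{13}\right) \left(-15\right) = \left(- \frac{100}{13}\right) \left(-15\right) = \frac{1500}{13}$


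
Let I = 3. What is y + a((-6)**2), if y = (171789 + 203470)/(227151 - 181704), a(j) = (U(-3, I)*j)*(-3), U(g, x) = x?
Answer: -14349569/45447 ≈ -315.74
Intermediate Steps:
a(j) = -9*j (a(j) = (3*j)*(-3) = -9*j)
y = 375259/45447 ≈ 8.2571
y + a((-6)**2) = 375259/45447 - 9*(-6)**2 = 375259/45447 - 9*36 = 375259/45447 - 324 = -14349569/45447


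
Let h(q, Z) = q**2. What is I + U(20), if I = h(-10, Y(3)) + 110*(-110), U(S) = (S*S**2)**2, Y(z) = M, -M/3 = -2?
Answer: 63988000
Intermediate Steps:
M = 6 (M = -3*(-2) = 6)
Y(z) = 6
U(S) = S**6 (U(S) = (S**3)**2 = S**6)
I = -12000 (I = (-10)**2 + 110*(-110) = 100 - 12100 = -12000)
I + U(20) = -12000 + 20**6 = -12000 + 64000000 = 63988000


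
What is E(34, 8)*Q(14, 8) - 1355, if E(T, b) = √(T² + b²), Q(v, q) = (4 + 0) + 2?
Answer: -1355 + 12*√305 ≈ -1145.4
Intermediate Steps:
Q(v, q) = 6 (Q(v, q) = 4 + 2 = 6)
E(34, 8)*Q(14, 8) - 1355 = √(34² + 8²)*6 - 1355 = √(1156 + 64)*6 - 1355 = √1220*6 - 1355 = (2*√305)*6 - 1355 = 12*√305 - 1355 = -1355 + 12*√305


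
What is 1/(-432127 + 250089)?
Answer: -1/182038 ≈ -5.4934e-6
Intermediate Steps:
1/(-432127 + 250089) = 1/(-182038) = -1/182038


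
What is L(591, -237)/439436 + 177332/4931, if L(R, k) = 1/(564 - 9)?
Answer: 43248965942291/1202606698380 ≈ 35.963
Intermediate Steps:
L(R, k) = 1/555
L(591, -237)/439436 + 177332/4931 = (1/555)/439436 + 177332/4931 = (1/555)*(1/439436) + 177332*(1/4931) = 1/243886980 + 177332/4931 = 43248965942291/1202606698380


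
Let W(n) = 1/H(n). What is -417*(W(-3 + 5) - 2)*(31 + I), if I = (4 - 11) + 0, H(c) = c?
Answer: 15012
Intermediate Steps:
W(n) = 1/n
I = -7 (I = -7 + 0 = -7)
-417*(W(-3 + 5) - 2)*(31 + I) = -417*(1/(-3 + 5) - 2)*(31 - 7) = -417*(1/2 - 2)*24 = -417*(½ - 2)*24 = -(-1251)*24/2 = -417*(-36) = 15012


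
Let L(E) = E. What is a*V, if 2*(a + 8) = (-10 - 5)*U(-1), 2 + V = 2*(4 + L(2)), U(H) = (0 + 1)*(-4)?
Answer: 220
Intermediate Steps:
U(H) = -4 (U(H) = 1*(-4) = -4)
V = 10 (V = -2 + 2*(4 + 2) = -2 + 2*6 = -2 + 12 = 10)
a = 22 (a = -8 + ((-10 - 5)*(-4))/2 = -8 + (-15*(-4))/2 = -8 + (½)*60 = -8 + 30 = 22)
a*V = 22*10 = 220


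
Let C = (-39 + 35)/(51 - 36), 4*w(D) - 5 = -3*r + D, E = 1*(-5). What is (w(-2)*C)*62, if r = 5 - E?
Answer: 558/5 ≈ 111.60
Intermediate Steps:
E = -5
r = 10 (r = 5 - 1*(-5) = 5 + 5 = 10)
w(D) = -25/4 + D/4 (w(D) = 5/4 + (-3*10 + D)/4 = 5/4 + (-30 + D)/4 = 5/4 + (-15/2 + D/4) = -25/4 + D/4)
C = -4/15 ≈ -0.26667
(w(-2)*C)*62 = ((-25/4 + (¼)*(-2))*(-4/15))*62 = ((-25/4 - ½)*(-4/15))*62 = -27/4*(-4/15)*62 = (9/5)*62 = 558/5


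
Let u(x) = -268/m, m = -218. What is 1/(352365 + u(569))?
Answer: 109/38407919 ≈ 2.8380e-6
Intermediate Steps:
u(x) = 134/109 (u(x) = -268/(-218) = -268*(-1/218) = 134/109)
1/(352365 + u(569)) = 1/(352365 + 134/109) = 1/(38407919/109) = 109/38407919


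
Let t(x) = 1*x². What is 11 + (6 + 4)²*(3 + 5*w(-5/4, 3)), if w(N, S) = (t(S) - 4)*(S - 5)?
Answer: -4689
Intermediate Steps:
t(x) = x²
w(N, S) = (-5 + S)*(-4 + S²) (w(N, S) = (S² - 4)*(S - 5) = (-4 + S²)*(-5 + S) = (-5 + S)*(-4 + S²))
11 + (6 + 4)²*(3 + 5*w(-5/4, 3)) = 11 + (6 + 4)²*(3 + 5*(20 + 3³ - 5*3² - 4*3)) = 11 + 10²*(3 + 5*(20 + 27 - 5*9 - 12)) = 11 + 100*(3 + 5*(20 + 27 - 45 - 12)) = 11 + 100*(3 + 5*(-10)) = 11 + 100*(3 - 50) = 11 + 100*(-47) = 11 - 4700 = -4689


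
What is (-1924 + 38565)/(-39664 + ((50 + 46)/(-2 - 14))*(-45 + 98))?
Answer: -36641/39982 ≈ -0.91644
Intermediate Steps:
(-1924 + 38565)/(-39664 + ((50 + 46)/(-2 - 14))*(-45 + 98)) = 36641/(-39664 + (96/(-16))*53) = 36641/(-39664 + (96*(-1/16))*53) = 36641/(-39664 - 6*53) = 36641/(-39664 - 318) = 36641/(-39982) = 36641*(-1/39982) = -36641/39982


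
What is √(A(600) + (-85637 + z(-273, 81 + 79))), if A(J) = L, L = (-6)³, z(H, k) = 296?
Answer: 19*I*√237 ≈ 292.5*I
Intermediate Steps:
L = -216
A(J) = -216
√(A(600) + (-85637 + z(-273, 81 + 79))) = √(-216 + (-85637 + 296)) = √(-216 - 85341) = √(-85557) = 19*I*√237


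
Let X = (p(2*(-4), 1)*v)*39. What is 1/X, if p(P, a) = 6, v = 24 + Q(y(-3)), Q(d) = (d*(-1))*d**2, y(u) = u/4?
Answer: 32/182871 ≈ 0.00017499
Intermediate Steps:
y(u) = u/4 (y(u) = u*(1/4) = u/4)
Q(d) = -d**3 (Q(d) = (-d)*d**2 = -d**3)
v = 1563/64 (v = 24 - ((1/4)*(-3))**3 = 24 - (-3/4)**3 = 24 - 1*(-27/64) = 24 + 27/64 = 1563/64 ≈ 24.422)
X = 182871/32 (X = (6*(1563/64))*39 = (4689/32)*39 = 182871/32 ≈ 5714.7)
1/X = 1/(182871/32) = 32/182871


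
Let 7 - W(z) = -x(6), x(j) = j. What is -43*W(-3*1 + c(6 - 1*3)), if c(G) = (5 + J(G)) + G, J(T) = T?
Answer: -559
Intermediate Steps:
c(G) = 5 + 2*G (c(G) = (5 + G) + G = 5 + 2*G)
W(z) = 13 (W(z) = 7 - (-1)*6 = 7 - 1*(-6) = 7 + 6 = 13)
-43*W(-3*1 + c(6 - 1*3)) = -43*13 = -559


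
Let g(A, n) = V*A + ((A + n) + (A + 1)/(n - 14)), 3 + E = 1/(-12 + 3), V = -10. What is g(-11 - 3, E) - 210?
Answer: -119683/1386 ≈ -86.351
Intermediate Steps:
E = -28/9 (E = -3 + 1/(-12 + 3) = -3 + 1/(-9) = -3 - ⅑ = -28/9 ≈ -3.1111)
g(A, n) = n - 9*A + (1 + A)/(-14 + n) (g(A, n) = -10*A + ((A + n) + (A + 1)/(n - 14)) = -10*A + ((A + n) + (1 + A)/(-14 + n)) = -10*A + (A + n + (1 + A)/(-14 + n)) = n - 9*A + (1 + A)/(-14 + n))
g(-11 - 3, E) - 210 = (1 + (-28/9)² - 14*(-28/9) + 127*(-11 - 3) - 9*(-11 - 3)*(-28/9))/(-14 - 28/9) - 210 = (1 + 784/81 + 392/9 + 127*(-14) - 9*(-14)*(-28/9))/(-154/9) - 210 = -9*(1 + 784/81 + 392/9 - 1778 - 392)/154 - 210 = -9/154*(-171377/81) - 210 = 171377/1386 - 210 = -119683/1386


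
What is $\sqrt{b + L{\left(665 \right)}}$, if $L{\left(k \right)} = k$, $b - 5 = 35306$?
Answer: $2 \sqrt{8994} \approx 189.67$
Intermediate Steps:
$b = 35311$ ($b = 5 + 35306 = 35311$)
$\sqrt{b + L{\left(665 \right)}} = \sqrt{35311 + 665} = \sqrt{35976} = 2 \sqrt{8994}$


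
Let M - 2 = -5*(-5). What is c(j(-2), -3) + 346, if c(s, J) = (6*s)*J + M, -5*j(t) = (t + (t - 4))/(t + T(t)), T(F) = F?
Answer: 1901/5 ≈ 380.20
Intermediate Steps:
j(t) = -(-4 + 2*t)/(10*t) (j(t) = -(t + (t - 4))/(5*(t + t)) = -(t + (-4 + t))/(5*(2*t)) = -(-4 + 2*t)*1/(2*t)/5 = -(-4 + 2*t)/(10*t))
M = 27 (M = 2 - 5*(-5) = 2 + 25 = 27)
c(s, J) = 27 + 6*J*s (c(s, J) = (6*s)*J + 27 = 6*J*s + 27 = 27 + 6*J*s)
c(j(-2), -3) + 346 = (27 + 6*(-3)*((1/5)*(2 - 1*(-2))/(-2))) + 346 = (27 + 6*(-3)*((1/5)*(-1/2)*(2 + 2))) + 346 = (27 + 6*(-3)*((1/5)*(-1/2)*4)) + 346 = (27 + 6*(-3)*(-2/5)) + 346 = (27 + 36/5) + 346 = 171/5 + 346 = 1901/5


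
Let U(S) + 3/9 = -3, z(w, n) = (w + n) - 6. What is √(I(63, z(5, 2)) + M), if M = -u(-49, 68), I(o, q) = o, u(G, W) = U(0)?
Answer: √597/3 ≈ 8.1445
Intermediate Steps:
z(w, n) = -6 + n + w (z(w, n) = (n + w) - 6 = -6 + n + w)
U(S) = -10/3 (U(S) = -⅓ - 3 = -10/3)
u(G, W) = -10/3
M = 10/3 (M = -1*(-10/3) = 10/3 ≈ 3.3333)
√(I(63, z(5, 2)) + M) = √(63 + 10/3) = √(199/3) = √597/3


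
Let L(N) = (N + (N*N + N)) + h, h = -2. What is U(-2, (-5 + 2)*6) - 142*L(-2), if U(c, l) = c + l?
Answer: 264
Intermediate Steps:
L(N) = -2 + N² + 2*N (L(N) = (N + (N*N + N)) - 2 = (N + (N² + N)) - 2 = (N + (N + N²)) - 2 = (N² + 2*N) - 2 = -2 + N² + 2*N)
U(-2, (-5 + 2)*6) - 142*L(-2) = (-2 + (-5 + 2)*6) - 142*(-2 + (-2)² + 2*(-2)) = (-2 - 3*6) - 142*(-2 + 4 - 4) = (-2 - 18) - 142*(-2) = -20 + 284 = 264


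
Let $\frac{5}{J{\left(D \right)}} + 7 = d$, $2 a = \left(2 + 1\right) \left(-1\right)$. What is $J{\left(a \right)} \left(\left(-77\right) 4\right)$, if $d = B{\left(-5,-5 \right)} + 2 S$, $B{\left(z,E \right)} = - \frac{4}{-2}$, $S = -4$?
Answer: $\frac{1540}{13} \approx 118.46$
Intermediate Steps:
$a = - \frac{3}{2}$ ($a = \frac{\left(2 + 1\right) \left(-1\right)}{2} = \frac{3 \left(-1\right)}{2} = \frac{1}{2} \left(-3\right) = - \frac{3}{2} \approx -1.5$)
$B{\left(z,E \right)} = 2$ ($B{\left(z,E \right)} = \left(-4\right) \left(- \frac{1}{2}\right) = 2$)
$d = -6$ ($d = 2 + 2 \left(-4\right) = 2 - 8 = -6$)
$J{\left(D \right)} = - \frac{5}{13}$ ($J{\left(D \right)} = \frac{5}{-7 - 6} = \frac{5}{-13} = 5 \left(- \frac{1}{13}\right) = - \frac{5}{13}$)
$J{\left(a \right)} \left(\left(-77\right) 4\right) = - \frac{5 \left(\left(-77\right) 4\right)}{13} = \left(- \frac{5}{13}\right) \left(-308\right) = \frac{1540}{13}$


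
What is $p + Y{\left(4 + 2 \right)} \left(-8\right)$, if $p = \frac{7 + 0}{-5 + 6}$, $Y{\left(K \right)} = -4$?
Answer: $39$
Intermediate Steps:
$p = 7$ ($p = \frac{7}{1} = 7 \cdot 1 = 7$)
$p + Y{\left(4 + 2 \right)} \left(-8\right) = 7 - -32 = 7 + 32 = 39$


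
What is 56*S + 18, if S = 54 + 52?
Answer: 5954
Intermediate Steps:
S = 106
56*S + 18 = 56*106 + 18 = 5936 + 18 = 5954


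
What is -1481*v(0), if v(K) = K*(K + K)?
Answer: 0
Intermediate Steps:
v(K) = 2*K² (v(K) = K*(2*K) = 2*K²)
-1481*v(0) = -2962*0² = -2962*0 = -1481*0 = 0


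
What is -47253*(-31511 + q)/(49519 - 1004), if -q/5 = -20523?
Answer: -3359877312/48515 ≈ -69254.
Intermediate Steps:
q = 102615 (q = -5*(-20523) = 102615)
-47253*(-31511 + q)/(49519 - 1004) = -47253*(-31511 + 102615)/(49519 - 1004) = -47253/(48515/71104) = -47253/(48515*(1/71104)) = -47253/48515/71104 = -47253*71104/48515 = -3359877312/48515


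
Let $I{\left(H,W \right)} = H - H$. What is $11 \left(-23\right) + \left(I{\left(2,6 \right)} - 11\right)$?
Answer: $-264$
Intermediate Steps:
$I{\left(H,W \right)} = 0$
$11 \left(-23\right) + \left(I{\left(2,6 \right)} - 11\right) = 11 \left(-23\right) + \left(0 - 11\right) = -253 - 11 = -264$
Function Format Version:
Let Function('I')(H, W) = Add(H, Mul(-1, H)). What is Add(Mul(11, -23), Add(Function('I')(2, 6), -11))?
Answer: -264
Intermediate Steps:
Function('I')(H, W) = 0
Add(Mul(11, -23), Add(Function('I')(2, 6), -11)) = Add(Mul(11, -23), Add(0, -11)) = Add(-253, -11) = -264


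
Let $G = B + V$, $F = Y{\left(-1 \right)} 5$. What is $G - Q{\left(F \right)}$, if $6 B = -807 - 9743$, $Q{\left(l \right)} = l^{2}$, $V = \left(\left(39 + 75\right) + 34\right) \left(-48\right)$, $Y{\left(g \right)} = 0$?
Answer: $- \frac{26587}{3} \approx -8862.3$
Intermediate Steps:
$F = 0$ ($F = 0 \cdot 5 = 0$)
$V = -7104$ ($V = \left(114 + 34\right) \left(-48\right) = 148 \left(-48\right) = -7104$)
$B = - \frac{5275}{3}$ ($B = \frac{-807 - 9743}{6} = \frac{1}{6} \left(-10550\right) = - \frac{5275}{3} \approx -1758.3$)
$G = - \frac{26587}{3}$ ($G = - \frac{5275}{3} - 7104 = - \frac{26587}{3} \approx -8862.3$)
$G - Q{\left(F \right)} = - \frac{26587}{3} - 0^{2} = - \frac{26587}{3} - 0 = - \frac{26587}{3} + 0 = - \frac{26587}{3}$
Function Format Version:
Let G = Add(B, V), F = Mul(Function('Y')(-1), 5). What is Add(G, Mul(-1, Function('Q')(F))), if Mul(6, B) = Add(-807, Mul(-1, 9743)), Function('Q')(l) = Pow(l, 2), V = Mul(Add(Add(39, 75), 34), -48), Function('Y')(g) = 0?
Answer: Rational(-26587, 3) ≈ -8862.3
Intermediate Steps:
F = 0 (F = Mul(0, 5) = 0)
V = -7104 (V = Mul(Add(114, 34), -48) = Mul(148, -48) = -7104)
B = Rational(-5275, 3) (B = Mul(Rational(1, 6), Add(-807, Mul(-1, 9743))) = Mul(Rational(1, 6), Add(-807, -9743)) = Mul(Rational(1, 6), -10550) = Rational(-5275, 3) ≈ -1758.3)
G = Rational(-26587, 3) (G = Add(Rational(-5275, 3), -7104) = Rational(-26587, 3) ≈ -8862.3)
Add(G, Mul(-1, Function('Q')(F))) = Add(Rational(-26587, 3), Mul(-1, Pow(0, 2))) = Add(Rational(-26587, 3), Mul(-1, 0)) = Add(Rational(-26587, 3), 0) = Rational(-26587, 3)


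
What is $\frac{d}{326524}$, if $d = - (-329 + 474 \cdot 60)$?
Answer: $- \frac{28111}{326524} \approx -0.086092$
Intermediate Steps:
$d = -28111$ ($d = - (-329 + 28440) = \left(-1\right) 28111 = -28111$)
$\frac{d}{326524} = - \frac{28111}{326524}$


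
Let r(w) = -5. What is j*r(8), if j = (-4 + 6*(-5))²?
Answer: -5780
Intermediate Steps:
j = 1156 (j = (-4 - 30)² = (-34)² = 1156)
j*r(8) = 1156*(-5) = -5780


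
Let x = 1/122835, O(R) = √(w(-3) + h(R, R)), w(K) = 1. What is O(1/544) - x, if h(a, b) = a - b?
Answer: 122834/122835 ≈ 0.99999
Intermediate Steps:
O(R) = 1 (O(R) = √(1 + (R - R)) = √(1 + 0) = √1 = 1)
x = 1/122835 ≈ 8.1410e-6
O(1/544) - x = 1 - 1*1/122835 = 1 - 1/122835 = 122834/122835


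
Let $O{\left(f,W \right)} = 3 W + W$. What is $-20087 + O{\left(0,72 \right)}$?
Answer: $-19799$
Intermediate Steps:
$O{\left(f,W \right)} = 4 W$
$-20087 + O{\left(0,72 \right)} = -20087 + 4 \cdot 72 = -20087 + 288 = -19799$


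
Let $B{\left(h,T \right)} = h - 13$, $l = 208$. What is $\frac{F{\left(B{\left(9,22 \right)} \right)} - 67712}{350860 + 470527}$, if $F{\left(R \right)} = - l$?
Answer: $- \frac{67920}{821387} \approx -0.082689$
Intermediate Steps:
$B{\left(h,T \right)} = -13 + h$ ($B{\left(h,T \right)} = h - 13 = -13 + h$)
$F{\left(R \right)} = -208$ ($F{\left(R \right)} = \left(-1\right) 208 = -208$)
$\frac{F{\left(B{\left(9,22 \right)} \right)} - 67712}{350860 + 470527} = \frac{-208 - 67712}{350860 + 470527} = - \frac{67920}{821387}$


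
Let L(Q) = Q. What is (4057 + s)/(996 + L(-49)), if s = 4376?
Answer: 8433/947 ≈ 8.9050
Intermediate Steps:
(4057 + s)/(996 + L(-49)) = (4057 + 4376)/(996 - 49) = 8433/947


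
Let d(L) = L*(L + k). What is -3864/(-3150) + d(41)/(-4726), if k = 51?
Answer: 75946/177225 ≈ 0.42853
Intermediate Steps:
d(L) = L*(51 + L) (d(L) = L*(L + 51) = L*(51 + L))
-3864/(-3150) + d(41)/(-4726) = -3864/(-3150) + (41*(51 + 41))/(-4726) = -3864*(-1/3150) + (41*92)*(-1/4726) = 92/75 + 3772*(-1/4726) = 92/75 - 1886/2363 = 75946/177225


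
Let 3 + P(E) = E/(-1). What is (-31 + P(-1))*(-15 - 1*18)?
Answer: 1089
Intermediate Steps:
P(E) = -3 - E (P(E) = -3 + E/(-1) = -3 + E*(-1) = -3 - E)
(-31 + P(-1))*(-15 - 1*18) = (-31 + (-3 - 1*(-1)))*(-15 - 1*18) = (-31 + (-3 + 1))*(-15 - 18) = (-31 - 2)*(-33) = -33*(-33) = 1089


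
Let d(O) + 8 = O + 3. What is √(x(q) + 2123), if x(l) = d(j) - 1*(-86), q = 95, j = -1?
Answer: √2203 ≈ 46.936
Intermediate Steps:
d(O) = -5 + O (d(O) = -8 + (O + 3) = -8 + (3 + O) = -5 + O)
x(l) = 80 (x(l) = (-5 - 1) - 1*(-86) = -6 + 86 = 80)
√(x(q) + 2123) = √(80 + 2123) = √2203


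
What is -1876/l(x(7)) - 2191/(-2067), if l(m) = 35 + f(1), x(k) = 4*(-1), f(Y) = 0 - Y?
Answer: -1901599/35139 ≈ -54.116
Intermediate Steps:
f(Y) = -Y
x(k) = -4
l(m) = 34 (l(m) = 35 - 1*1 = 35 - 1 = 34)
-1876/l(x(7)) - 2191/(-2067) = -1876/34 - 2191/(-2067) = -1876*1/34 - 2191*(-1/2067) = -938/17 + 2191/2067 = -1901599/35139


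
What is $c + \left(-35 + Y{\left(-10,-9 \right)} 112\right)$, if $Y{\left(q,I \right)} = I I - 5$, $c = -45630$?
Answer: $-37153$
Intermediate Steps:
$Y{\left(q,I \right)} = -5 + I^{2}$ ($Y{\left(q,I \right)} = I^{2} - 5 = -5 + I^{2}$)
$c + \left(-35 + Y{\left(-10,-9 \right)} 112\right) = -45630 - \left(35 - \left(-5 + \left(-9\right)^{2}\right) 112\right) = -45630 - \left(35 - \left(-5 + 81\right) 112\right) = -45630 + \left(-35 + 76 \cdot 112\right) = -45630 + \left(-35 + 8512\right) = -45630 + 8477 = -37153$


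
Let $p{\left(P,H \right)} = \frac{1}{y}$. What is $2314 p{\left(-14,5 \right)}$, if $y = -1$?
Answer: $-2314$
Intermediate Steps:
$p{\left(P,H \right)} = -1$ ($p{\left(P,H \right)} = \frac{1}{-1} = -1$)
$2314 p{\left(-14,5 \right)} = 2314 \left(-1\right) = -2314$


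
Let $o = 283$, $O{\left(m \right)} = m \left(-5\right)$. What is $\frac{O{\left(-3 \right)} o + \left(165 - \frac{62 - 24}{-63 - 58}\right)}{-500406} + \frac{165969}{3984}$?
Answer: $\frac{1674525306577}{40204619664} \approx 41.65$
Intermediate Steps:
$O{\left(m \right)} = - 5 m$
$\frac{O{\left(-3 \right)} o + \left(165 - \frac{62 - 24}{-63 - 58}\right)}{-500406} + \frac{165969}{3984} = \frac{\left(-5\right) \left(-3\right) 283 + \left(165 - \frac{62 - 24}{-63 - 58}\right)}{-500406} + \frac{165969}{3984} = \left(15 \cdot 283 + \left(165 - \frac{38}{-121}\right)\right) \left(- \frac{1}{500406}\right) + 165969 \cdot \frac{1}{3984} = \left(4245 + \left(165 - 38 \left(- \frac{1}{121}\right)\right)\right) \left(- \frac{1}{500406}\right) + \frac{55323}{1328} = \left(4245 + \left(165 - - \frac{38}{121}\right)\right) \left(- \frac{1}{500406}\right) + \frac{55323}{1328} = \left(4245 + \left(165 + \frac{38}{121}\right)\right) \left(- \frac{1}{500406}\right) + \frac{55323}{1328} = \left(4245 + \frac{20003}{121}\right) \left(- \frac{1}{500406}\right) + \frac{55323}{1328} = \frac{533648}{121} \left(- \frac{1}{500406}\right) + \frac{55323}{1328} = - \frac{266824}{30274563} + \frac{55323}{1328} = \frac{1674525306577}{40204619664}$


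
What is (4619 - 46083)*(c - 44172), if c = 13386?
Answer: 1276510704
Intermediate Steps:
(4619 - 46083)*(c - 44172) = (4619 - 46083)*(13386 - 44172) = -41464*(-30786) = 1276510704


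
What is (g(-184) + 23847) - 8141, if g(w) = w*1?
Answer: 15522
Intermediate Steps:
g(w) = w
(g(-184) + 23847) - 8141 = (-184 + 23847) - 8141 = 23663 - 8141 = 15522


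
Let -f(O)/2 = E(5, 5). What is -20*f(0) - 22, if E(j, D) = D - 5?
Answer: -22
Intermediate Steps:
E(j, D) = -5 + D
f(O) = 0 (f(O) = -2*(-5 + 5) = -2*0 = 0)
-20*f(0) - 22 = -20*0 - 22 = 0 - 22 = -22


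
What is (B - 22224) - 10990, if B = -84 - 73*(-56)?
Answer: -29210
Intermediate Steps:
B = 4004 (B = -84 + 4088 = 4004)
(B - 22224) - 10990 = (4004 - 22224) - 10990 = -18220 - 10990 = -29210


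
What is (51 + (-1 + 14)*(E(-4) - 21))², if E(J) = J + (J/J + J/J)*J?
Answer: 142884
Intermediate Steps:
E(J) = 3*J (E(J) = J + (1 + 1)*J = J + 2*J = 3*J)
(51 + (-1 + 14)*(E(-4) - 21))² = (51 + (-1 + 14)*(3*(-4) - 21))² = (51 + 13*(-12 - 21))² = (51 + 13*(-33))² = (51 - 429)² = (-378)² = 142884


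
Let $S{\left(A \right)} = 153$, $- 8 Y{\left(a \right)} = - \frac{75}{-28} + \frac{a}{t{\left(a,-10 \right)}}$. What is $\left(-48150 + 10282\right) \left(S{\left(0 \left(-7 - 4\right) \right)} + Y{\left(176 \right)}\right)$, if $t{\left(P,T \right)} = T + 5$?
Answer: $- \frac{1665368371}{280} \approx -5.9477 \cdot 10^{6}$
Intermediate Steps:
$t{\left(P,T \right)} = 5 + T$
$Y{\left(a \right)} = - \frac{75}{224} + \frac{a}{40}$ ($Y{\left(a \right)} = - \frac{- \frac{75}{-28} + \frac{a}{5 - 10}}{8} = - \frac{\left(-75\right) \left(- \frac{1}{28}\right) + \frac{a}{-5}}{8} = - \frac{\frac{75}{28} + a \left(- \frac{1}{5}\right)}{8} = - \frac{\frac{75}{28} - \frac{a}{5}}{8} = - \frac{75}{224} + \frac{a}{40}$)
$\left(-48150 + 10282\right) \left(S{\left(0 \left(-7 - 4\right) \right)} + Y{\left(176 \right)}\right) = \left(-48150 + 10282\right) \left(153 + \left(- \frac{75}{224} + \frac{1}{40} \cdot 176\right)\right) = - 37868 \left(153 + \left(- \frac{75}{224} + \frac{22}{5}\right)\right) = - 37868 \left(153 + \frac{4553}{1120}\right) = \left(-37868\right) \frac{175913}{1120} = - \frac{1665368371}{280}$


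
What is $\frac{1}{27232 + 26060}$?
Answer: $\frac{1}{53292} \approx 1.8765 \cdot 10^{-5}$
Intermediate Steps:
$\frac{1}{27232 + 26060} = \frac{1}{53292}$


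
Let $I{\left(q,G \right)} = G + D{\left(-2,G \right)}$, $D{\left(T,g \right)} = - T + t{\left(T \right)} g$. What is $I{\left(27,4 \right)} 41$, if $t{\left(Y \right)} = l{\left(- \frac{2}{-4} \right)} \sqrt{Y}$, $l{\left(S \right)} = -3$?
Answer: $246 - 492 i \sqrt{2} \approx 246.0 - 695.79 i$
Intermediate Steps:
$t{\left(Y \right)} = - 3 \sqrt{Y}$
$D{\left(T,g \right)} = - T - 3 g \sqrt{T}$ ($D{\left(T,g \right)} = - T + - 3 \sqrt{T} g = - T - 3 g \sqrt{T}$)
$I{\left(q,G \right)} = 2 + G - 3 i G \sqrt{2}$ ($I{\left(q,G \right)} = G - \left(-2 + 3 G \sqrt{-2}\right) = G - \left(-2 + 3 G i \sqrt{2}\right) = G - \left(-2 + 3 i G \sqrt{2}\right) = 2 + G - 3 i G \sqrt{2}$)
$I{\left(27,4 \right)} 41 = \left(2 + 4 - 3 i 4 \sqrt{2}\right) 41 = \left(2 + 4 - 12 i \sqrt{2}\right) 41 = \left(6 - 12 i \sqrt{2}\right) 41 = 246 - 492 i \sqrt{2}$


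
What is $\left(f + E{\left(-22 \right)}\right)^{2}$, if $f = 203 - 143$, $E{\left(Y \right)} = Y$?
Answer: $1444$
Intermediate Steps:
$f = 60$ ($f = 203 - 143 = 60$)
$\left(f + E{\left(-22 \right)}\right)^{2} = \left(60 - 22\right)^{2} = 38^{2} = 1444$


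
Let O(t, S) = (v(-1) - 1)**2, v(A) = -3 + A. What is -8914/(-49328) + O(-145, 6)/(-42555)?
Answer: 37810207/209915304 ≈ 0.18012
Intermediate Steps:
O(t, S) = 25 (O(t, S) = ((-3 - 1) - 1)**2 = (-4 - 1)**2 = (-5)**2 = 25)
-8914/(-49328) + O(-145, 6)/(-42555) = -8914/(-49328) + 25/(-42555) = -8914*(-1/49328) + 25*(-1/42555) = 4457/24664 - 5/8511 = 37810207/209915304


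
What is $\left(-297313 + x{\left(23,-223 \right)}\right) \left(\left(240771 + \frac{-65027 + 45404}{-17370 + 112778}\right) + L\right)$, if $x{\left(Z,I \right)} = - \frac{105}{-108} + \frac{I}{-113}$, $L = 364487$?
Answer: $- \frac{69841848192734064941}{388119744} \approx -1.7995 \cdot 10^{11}$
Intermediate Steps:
$x{\left(Z,I \right)} = \frac{35}{36} - \frac{I}{113}$ ($x{\left(Z,I \right)} = \left(-105\right) \left(- \frac{1}{108}\right) + I \left(- \frac{1}{113}\right) = \frac{35}{36} - \frac{I}{113}$)
$\left(-297313 + x{\left(23,-223 \right)}\right) \left(\left(240771 + \frac{-65027 + 45404}{-17370 + 112778}\right) + L\right) = \left(-297313 + \left(\frac{35}{36} - - \frac{223}{113}\right)\right) \left(\left(240771 + \frac{-65027 + 45404}{-17370 + 112778}\right) + 364487\right) = \left(-297313 + \left(\frac{35}{36} + \frac{223}{113}\right)\right) \left(\left(240771 - \frac{19623}{95408}\right) + 364487\right) = \left(-297313 + \frac{11983}{4068}\right) \left(\left(240771 - \frac{19623}{95408}\right) + 364487\right) = - \frac{1209457301 \left(\left(240771 - \frac{19623}{95408}\right) + 364487\right)}{4068} = - \frac{1209457301 \left(\frac{22971459945}{95408} + 364487\right)}{4068} = \left(- \frac{1209457301}{4068}\right) \frac{57746435641}{95408} = - \frac{69841848192734064941}{388119744}$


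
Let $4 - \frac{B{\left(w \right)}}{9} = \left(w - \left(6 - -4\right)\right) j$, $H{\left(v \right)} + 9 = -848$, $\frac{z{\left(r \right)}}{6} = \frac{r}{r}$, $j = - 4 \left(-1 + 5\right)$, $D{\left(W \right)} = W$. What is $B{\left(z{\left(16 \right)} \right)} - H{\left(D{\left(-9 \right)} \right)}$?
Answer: $317$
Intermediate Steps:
$j = -16$ ($j = \left(-4\right) 4 = -16$)
$z{\left(r \right)} = 6$ ($z{\left(r \right)} = 6 \frac{r}{r} = 6 \cdot 1 = 6$)
$H{\left(v \right)} = -857$ ($H{\left(v \right)} = -9 - 848 = -857$)
$B{\left(w \right)} = -1404 + 144 w$ ($B{\left(w \right)} = 36 - 9 \left(w - \left(6 - -4\right)\right) \left(-16\right) = 36 - 9 \left(w - \left(6 + 4\right)\right) \left(-16\right) = 36 - 9 \left(w - 10\right) \left(-16\right) = 36 - 9 \left(-10 + w\right) \left(-16\right) = 36 - 9 \left(160 - 16 w\right) = 36 + \left(-1440 + 144 w\right) = -1404 + 144 w$)
$B{\left(z{\left(16 \right)} \right)} - H{\left(D{\left(-9 \right)} \right)} = \left(-1404 + 144 \cdot 6\right) - -857 = \left(-1404 + 864\right) + 857 = -540 + 857 = 317$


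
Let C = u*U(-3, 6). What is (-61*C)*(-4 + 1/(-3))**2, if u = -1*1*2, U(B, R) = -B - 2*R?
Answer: -20618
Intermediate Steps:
u = -2 (u = -1*2 = -2)
C = 18 (C = -2*(-1*(-3) - 2*6) = -2*(3 - 12) = -2*(-9) = 18)
(-61*C)*(-4 + 1/(-3))**2 = (-61*18)*(-4 + 1/(-3))**2 = -1098*(-4 + 1*(-1/3))**2 = -1098*(-4 - 1/3)**2 = -1098*(-13/3)**2 = -1098*169/9 = -20618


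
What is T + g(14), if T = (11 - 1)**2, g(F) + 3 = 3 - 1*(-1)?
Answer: 101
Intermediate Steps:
g(F) = 1 (g(F) = -3 + (3 - 1*(-1)) = -3 + (3 + 1) = -3 + 4 = 1)
T = 100 (T = 10**2 = 100)
T + g(14) = 100 + 1 = 101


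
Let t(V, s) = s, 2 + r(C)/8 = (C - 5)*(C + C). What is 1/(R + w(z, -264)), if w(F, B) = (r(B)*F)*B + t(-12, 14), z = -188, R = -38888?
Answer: 1/56393824806 ≈ 1.7732e-11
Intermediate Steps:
r(C) = -16 + 16*C*(-5 + C) (r(C) = -16 + 8*((C - 5)*(C + C)) = -16 + 8*((-5 + C)*(2*C)) = -16 + 8*(2*C*(-5 + C)) = -16 + 16*C*(-5 + C))
w(F, B) = 14 + B*F*(-16 - 80*B + 16*B²) (w(F, B) = ((-16 - 80*B + 16*B²)*F)*B + 14 = (F*(-16 - 80*B + 16*B²))*B + 14 = B*F*(-16 - 80*B + 16*B²) + 14 = 14 + B*F*(-16 - 80*B + 16*B²))
1/(R + w(z, -264)) = 1/(-38888 + (14 - 16*(-264)*(-188)*(1 - 1*(-264)² + 5*(-264)))) = 1/(-38888 + (14 - 16*(-264)*(-188)*(1 - 1*69696 - 1320))) = 1/(-38888 + (14 - 16*(-264)*(-188)*(1 - 69696 - 1320))) = 1/(-38888 + (14 - 16*(-264)*(-188)*(-71015))) = 1/(-38888 + (14 + 56393863680)) = 1/(-38888 + 56393863694) = 1/56393824806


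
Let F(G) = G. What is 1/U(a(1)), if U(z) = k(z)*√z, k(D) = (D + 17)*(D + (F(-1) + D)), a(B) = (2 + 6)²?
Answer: 1/82296 ≈ 1.2151e-5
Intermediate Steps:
a(B) = 64 (a(B) = 8² = 64)
k(D) = (-1 + 2*D)*(17 + D) (k(D) = (D + 17)*(D + (-1 + D)) = (17 + D)*(-1 + 2*D) = (-1 + 2*D)*(17 + D))
U(z) = √z*(-17 + 2*z² + 33*z) (U(z) = (-17 + 2*z² + 33*z)*√z = √z*(-17 + 2*z² + 33*z))
1/U(a(1)) = 1/(√64*(-17 + 2*64² + 33*64)) = 1/(8*(-17 + 2*4096 + 2112)) = 1/(8*(-17 + 8192 + 2112)) = 1/(8*10287) = 1/82296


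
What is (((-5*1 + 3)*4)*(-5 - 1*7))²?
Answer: 9216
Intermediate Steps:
(((-5*1 + 3)*4)*(-5 - 1*7))² = (((-5 + 3)*4)*(-5 - 7))² = (-2*4*(-12))² = (-8*(-12))² = 96² = 9216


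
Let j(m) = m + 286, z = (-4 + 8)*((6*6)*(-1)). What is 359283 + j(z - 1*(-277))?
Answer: 359702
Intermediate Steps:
z = -144 (z = 4*(36*(-1)) = 4*(-36) = -144)
j(m) = 286 + m
359283 + j(z - 1*(-277)) = 359283 + (286 + (-144 - 1*(-277))) = 359283 + (286 + (-144 + 277)) = 359283 + (286 + 133) = 359283 + 419 = 359702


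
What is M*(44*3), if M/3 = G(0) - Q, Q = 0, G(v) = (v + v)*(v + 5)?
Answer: 0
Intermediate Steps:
G(v) = 2*v*(5 + v) (G(v) = (2*v)*(5 + v) = 2*v*(5 + v))
M = 0 (M = 3*(2*0*(5 + 0) - 1*0) = 3*(2*0*5 + 0) = 3*(0 + 0) = 3*0 = 0)
M*(44*3) = 0*(44*3) = 0*132 = 0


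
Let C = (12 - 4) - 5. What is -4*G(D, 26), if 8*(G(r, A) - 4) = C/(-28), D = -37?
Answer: -893/56 ≈ -15.946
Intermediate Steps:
C = 3 (C = 8 - 5 = 3)
G(r, A) = 893/224 (G(r, A) = 4 + (3/(-28))/8 = 4 + (3*(-1/28))/8 = 4 + (1/8)*(-3/28) = 4 - 3/224 = 893/224)
-4*G(D, 26) = -4*893/224 = -893/56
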